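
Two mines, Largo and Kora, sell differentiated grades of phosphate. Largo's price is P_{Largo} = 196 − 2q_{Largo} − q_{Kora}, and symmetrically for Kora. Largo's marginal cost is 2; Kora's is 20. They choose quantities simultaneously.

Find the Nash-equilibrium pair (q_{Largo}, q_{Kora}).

40, 34

Mine Largo's profit: π = q_{Largo}(196 − 2q_{Largo} − q_{Kora}) − 2q_{Largo}.
∂π/∂q_{Largo} = 194 − 4q_{Largo} − q_{Kora} = 0 ⇒ q_{Largo} = 48.5 − 0.25q_{Kora}.
Similarly q_{Kora} = 44 − 0.25q_{Largo}.
Substituting the second reaction function into the first: q_{Largo} = 48.5 − 0.25(44 − 0.25q_{Largo}), which gives 0.9375q_{Largo} = 37.5 ⇒ q_{Largo} = 40.
Then q_{Kora} = 44 − 0.25·40 = 34.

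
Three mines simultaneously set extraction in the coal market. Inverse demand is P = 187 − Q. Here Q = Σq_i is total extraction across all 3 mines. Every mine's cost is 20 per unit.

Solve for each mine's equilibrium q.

A representative mine's profit is π_i = q_i(187 − Q) − 20q_i, with Q = q_i + Σ_{j≠i} q_j.
First-order condition: 167 − 2q_i − Σ_{j≠i} q_j = 0.
Imposing symmetry (q_j = q for all j) turns Σ_{j≠i} q_j into 2q, so 167 = 4q and q = 41.75.

41.75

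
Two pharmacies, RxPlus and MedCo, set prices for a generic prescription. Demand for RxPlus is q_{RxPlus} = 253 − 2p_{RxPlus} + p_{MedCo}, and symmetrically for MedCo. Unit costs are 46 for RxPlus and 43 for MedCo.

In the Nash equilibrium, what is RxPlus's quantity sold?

RxPlus's profit: π = (p_{RxPlus} − 46)(253 − 2p_{RxPlus} + p_{MedCo}).
∂π/∂p_{RxPlus} = 345 − 4p_{RxPlus} + p_{MedCo} = 0 ⇒ p_{RxPlus} = 86.25 + 0.25p_{MedCo}.
Similarly p_{MedCo} = 84.75 + 0.25p_{RxPlus}.
Plugging p_{MedCo} into RxPlus's best response: p_{RxPlus} = 86.25 + 0.25(84.75 + 0.25p_{RxPlus}) ⇒ 0.9375p_{RxPlus} = 107.4375, so p_{RxPlus} = 114.6.
Then p_{MedCo} = 84.75 + 0.25·114.6 = 113.4.
q_{RxPlus} = 253 − 2·114.6 + 113.4 = 137.2.

137.2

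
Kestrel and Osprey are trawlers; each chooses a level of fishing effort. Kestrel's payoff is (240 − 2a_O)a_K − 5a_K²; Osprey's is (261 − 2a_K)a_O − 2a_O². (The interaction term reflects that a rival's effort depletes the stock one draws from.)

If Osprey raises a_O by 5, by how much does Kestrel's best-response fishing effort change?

-1

Expanding Kestrel's payoff: 240a_K − 2a_Oa_K − 5a_K².
∂π/∂a_K = 240 − 2a_O − 10a_K = 0, so a_K = 24 − 0.2a_O.
The reaction-function slope is −0.2, so a 5-unit rise in a_O moves a_K by −0.2 × 5 = −1. Kestrel's best response falls — the actions are strategic substitutes.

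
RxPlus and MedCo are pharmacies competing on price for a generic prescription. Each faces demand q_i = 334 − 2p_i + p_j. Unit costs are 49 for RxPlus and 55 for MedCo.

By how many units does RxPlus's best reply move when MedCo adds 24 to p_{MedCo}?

RxPlus's profit: π = (p_{RxPlus} − 49)(334 − 2p_{RxPlus} + p_{MedCo}).
∂π/∂p_{RxPlus} = 432 − 4p_{RxPlus} + p_{MedCo} = 0 ⇒ p_{RxPlus} = 108 + 0.25p_{MedCo}.
The reaction-function slope is 0.25, so a 24-unit rise in p_{MedCo} moves p_{RxPlus} by 0.25 × 24 = 6. RxPlus's best response rises — the actions are strategic complements.

6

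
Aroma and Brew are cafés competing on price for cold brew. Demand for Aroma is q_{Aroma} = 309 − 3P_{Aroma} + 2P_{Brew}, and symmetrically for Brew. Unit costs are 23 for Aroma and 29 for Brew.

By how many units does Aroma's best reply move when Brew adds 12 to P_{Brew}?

4

Aroma's profit: π = (P_{Aroma} − 23)(309 − 3P_{Aroma} + 2P_{Brew}).
∂π/∂P_{Aroma} = 378 − 6P_{Aroma} + 2P_{Brew} = 0 ⇒ P_{Aroma} = 63 + (1/3)P_{Brew}.
The reaction-function slope is 1/3, so a 12-unit rise in P_{Brew} moves P_{Aroma} by 1/3 × 12 = 4. Aroma's best response rises — the actions are strategic complements.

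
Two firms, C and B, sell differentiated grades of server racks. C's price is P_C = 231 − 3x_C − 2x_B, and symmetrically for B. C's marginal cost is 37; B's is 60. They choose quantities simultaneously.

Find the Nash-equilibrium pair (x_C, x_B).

Firm C's profit: π = x_C(231 − 3x_C − 2x_B) − 37x_C.
∂π/∂x_C = 194 − 6x_C − 2x_B = 0 ⇒ x_C = 97/3 − (1/3)x_B.
Similarly x_B = 28.5 − (1/3)x_C.
Plugging x_B into C's best response: x_C = 97/3 − (1/3)(28.5 − (1/3)x_C) ⇒ (8/9)x_C = 137/6, so x_C = 25.6875.
Then x_B = 28.5 − (1/3)·25.6875 = 19.9375.

25.6875, 19.9375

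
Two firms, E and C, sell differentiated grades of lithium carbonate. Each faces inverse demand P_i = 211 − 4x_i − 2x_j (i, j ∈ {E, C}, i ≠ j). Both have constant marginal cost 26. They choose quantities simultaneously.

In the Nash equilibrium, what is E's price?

100

Firm E's profit: π = x_E(211 − 4x_E − 2x_C) − 26x_E.
∂π/∂x_E = 185 − 8x_E − 2x_C = 0 ⇒ x_E = 23.125 − 0.25x_C.
By symmetry x_C = x_E; substituting into the reaction function, 1.25x_E = 23.125 and x_E = 18.5.
P_E = 211 − 4·18.5 − 2·18.5 = 100.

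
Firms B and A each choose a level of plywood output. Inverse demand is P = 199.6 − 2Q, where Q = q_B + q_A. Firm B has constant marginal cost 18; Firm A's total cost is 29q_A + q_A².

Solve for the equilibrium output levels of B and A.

37.42, 15.96

Firm B's profit: π = q_B(199.6 − 2(q_B + q_A)) − 18q_B.
∂π/∂q_B = 181.6 − 4q_B − 2q_A = 0, so q_B = 45.4 − 0.5q_A.
For A: ∂π/∂q_A = 170.6 − 6q_A − 2q_B = 0 ⇒ q_A = 853/30 − (1/3)q_B.
Solving the two reaction functions simultaneously: (1 − (−0.5)(−1/3))q_B = 45.4 − 0.5·(853/30), so (5/6)q_B = 1871/60 and q_B = 37.42.
Then q_A = 853/30 − (1/3)·37.42 = 15.96.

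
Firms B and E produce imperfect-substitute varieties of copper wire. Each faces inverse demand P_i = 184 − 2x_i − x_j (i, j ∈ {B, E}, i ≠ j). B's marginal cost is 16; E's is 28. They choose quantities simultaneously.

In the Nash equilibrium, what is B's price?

84.8

Firm B's profit: π = x_B(184 − 2x_B − x_E) − 16x_B.
∂π/∂x_B = 168 − 4x_B − x_E = 0 ⇒ x_B = 42 − 0.25x_E.
Similarly x_E = 39 − 0.25x_B.
Solving the two reaction functions simultaneously: (1 − (−0.25)(−0.25))x_B = 42 − 0.25·39, so 0.9375x_B = 32.25 and x_B = 34.4.
Then x_E = 39 − 0.25·34.4 = 30.4.
P_B = 184 − 2·34.4 − 30.4 = 84.8.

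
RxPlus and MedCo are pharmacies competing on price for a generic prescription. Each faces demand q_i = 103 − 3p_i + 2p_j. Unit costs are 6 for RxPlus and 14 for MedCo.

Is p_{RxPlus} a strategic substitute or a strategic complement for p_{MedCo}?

RxPlus's profit: π = (p_{RxPlus} − 6)(103 − 3p_{RxPlus} + 2p_{MedCo}).
∂π/∂p_{RxPlus} = 121 − 6p_{RxPlus} + 2p_{MedCo} = 0 ⇒ p_{RxPlus} = 121/6 + (1/3)p_{MedCo}.
The best-response slope dp_{RxPlus}/dp_{MedCo} = 1/3 > 0: the reaction function is upward-sloping, so the choices are strategic complements.

strategic complements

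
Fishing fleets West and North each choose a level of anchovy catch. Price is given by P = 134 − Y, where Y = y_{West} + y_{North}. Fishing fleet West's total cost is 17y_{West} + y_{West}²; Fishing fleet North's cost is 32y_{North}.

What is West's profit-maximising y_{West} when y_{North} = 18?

Fishing fleet West's profit: π = y_{West}(134 − (y_{West} + y_{North})) − 17y_{West} − y_{West}².
∂π/∂y_{West} = 117 − 4y_{West} − y_{North} = 0, so y_{West} = 29.25 − 0.25y_{North}.
At y_{North} = 18: y_{West} = 29.25 − 0.25·18 = 24.75.

24.75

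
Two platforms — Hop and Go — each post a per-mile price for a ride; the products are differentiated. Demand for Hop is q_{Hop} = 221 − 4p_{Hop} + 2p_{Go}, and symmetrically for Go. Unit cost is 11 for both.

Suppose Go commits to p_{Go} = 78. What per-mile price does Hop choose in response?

52.625

Hop's profit: π = (p_{Hop} − 11)(221 − 4p_{Hop} + 2p_{Go}).
∂π/∂p_{Hop} = 265 − 8p_{Hop} + 2p_{Go} = 0 ⇒ p_{Hop} = 33.125 + 0.25p_{Go}.
At p_{Go} = 78: p_{Hop} = 33.125 + 0.25·78 = 52.625.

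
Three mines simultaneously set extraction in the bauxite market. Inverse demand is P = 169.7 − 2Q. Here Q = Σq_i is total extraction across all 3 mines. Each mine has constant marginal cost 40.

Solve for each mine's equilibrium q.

16.2125

A representative mine's profit is π_i = q_i(169.7 − 2Q) − 40q_i, with Q = q_i + Σ_{j≠i} q_j.
First-order condition: 129.7 − 4q_i − 2Σ_{j≠i} q_j = 0.
With identical mines, set every q_j = q: then 129.7 − 4q − 4q = 0, i.e. q = 129.7/8 = 16.2125.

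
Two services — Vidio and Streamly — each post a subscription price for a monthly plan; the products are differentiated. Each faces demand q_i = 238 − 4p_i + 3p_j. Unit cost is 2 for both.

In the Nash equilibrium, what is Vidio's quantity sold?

188.8

Vidio's profit: π = (p_{Vidio} − 2)(238 − 4p_{Vidio} + 3p_{Streamly}).
∂π/∂p_{Vidio} = 246 − 8p_{Vidio} + 3p_{Streamly} = 0 ⇒ p_{Vidio} = 30.75 + 0.375p_{Streamly}.
The game is symmetric, so in equilibrium p_{Streamly} = p_{Vidio}: the reaction function gives 0.625p_{Vidio} = 30.75, hence p_{Vidio} = 49.2.
q_{Vidio} = 238 − 4·49.2 + 3·49.2 = 188.8.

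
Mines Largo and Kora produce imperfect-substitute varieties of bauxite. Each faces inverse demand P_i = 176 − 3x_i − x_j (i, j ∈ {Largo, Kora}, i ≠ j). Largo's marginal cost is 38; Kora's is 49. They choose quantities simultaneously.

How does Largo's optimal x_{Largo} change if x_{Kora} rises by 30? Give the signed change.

Mine Largo's profit: π = x_{Largo}(176 − 3x_{Largo} − x_{Kora}) − 38x_{Largo}.
∂π/∂x_{Largo} = 138 − 6x_{Largo} − x_{Kora} = 0 ⇒ x_{Largo} = 23 − (1/6)x_{Kora}.
The reaction-function slope is −1/6, so a 30-unit rise in x_{Kora} moves x_{Largo} by −1/6 × 30 = −5. Largo's best response falls — the actions are strategic substitutes.

-5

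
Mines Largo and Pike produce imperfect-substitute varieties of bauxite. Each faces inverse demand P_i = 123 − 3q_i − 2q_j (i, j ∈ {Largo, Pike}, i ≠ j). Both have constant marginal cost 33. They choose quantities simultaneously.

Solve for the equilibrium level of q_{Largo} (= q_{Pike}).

11.25

Mine Largo's profit: π = q_{Largo}(123 − 3q_{Largo} − 2q_{Pike}) − 33q_{Largo}.
∂π/∂q_{Largo} = 90 − 6q_{Largo} − 2q_{Pike} = 0 ⇒ q_{Largo} = 15 − (1/3)q_{Pike}.
Setting q_{Largo} = q_{Pike} in the reaction function: q_{Largo} = 15 − (1/3)q_{Largo}, so q_{Largo} = 15 / (4/3) = 11.25.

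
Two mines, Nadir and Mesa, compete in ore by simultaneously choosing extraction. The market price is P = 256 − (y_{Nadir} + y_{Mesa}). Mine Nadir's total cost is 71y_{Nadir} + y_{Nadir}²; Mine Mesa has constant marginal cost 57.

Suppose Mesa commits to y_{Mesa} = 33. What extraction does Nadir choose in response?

38

Mine Nadir's profit: π = y_{Nadir}(256 − (y_{Nadir} + y_{Mesa})) − 71y_{Nadir} − y_{Nadir}².
∂π/∂y_{Nadir} = 185 − 4y_{Nadir} − y_{Mesa} = 0, so y_{Nadir} = 46.25 − 0.25y_{Mesa}.
At y_{Mesa} = 33: y_{Nadir} = 46.25 − 0.25·33 = 38.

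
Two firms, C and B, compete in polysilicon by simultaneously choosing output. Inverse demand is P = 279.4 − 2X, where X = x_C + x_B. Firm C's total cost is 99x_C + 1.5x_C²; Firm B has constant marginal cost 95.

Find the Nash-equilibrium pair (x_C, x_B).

14.7, 38.75

Firm C's profit: π = x_C(279.4 − 2(x_C + x_B)) − 99x_C − 1.5x_C².
∂π/∂x_C = 180.4 − 7x_C − 2x_B = 0, so x_C = 902/35 − (2/7)x_B.
For B: ∂π/∂x_B = 184.4 − 4x_B − 2x_C = 0 ⇒ x_B = 46.1 − 0.5x_C.
Solving the two reaction functions simultaneously: (1 − (−2/7)(−0.5))x_C = 902/35 − (2/7)·46.1, so (6/7)x_C = 12.6 and x_C = 14.7.
Then x_B = 46.1 − 0.5·14.7 = 38.75.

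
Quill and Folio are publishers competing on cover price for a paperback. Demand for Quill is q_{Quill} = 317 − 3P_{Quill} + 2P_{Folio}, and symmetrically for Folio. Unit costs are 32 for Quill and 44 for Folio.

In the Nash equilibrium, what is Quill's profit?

16206.75

Quill's profit: π = (P_{Quill} − 32)(317 − 3P_{Quill} + 2P_{Folio}).
∂π/∂P_{Quill} = 413 − 6P_{Quill} + 2P_{Folio} = 0 ⇒ P_{Quill} = 413/6 + (1/3)P_{Folio}.
Similarly P_{Folio} = 449/6 + (1/3)P_{Quill}.
Plugging P_{Folio} into Quill's best response: P_{Quill} = 413/6 + (1/3)(449/6 + (1/3)P_{Quill}) ⇒ (8/9)P_{Quill} = 844/9, so P_{Quill} = 105.5.
Then P_{Folio} = 449/6 + (1/3)·105.5 = 110.
q_{Quill} = 317 − 3·105.5 + 2·110 = 220.5.
Profit = (105.5 − 32)·220.5 = 16206.75.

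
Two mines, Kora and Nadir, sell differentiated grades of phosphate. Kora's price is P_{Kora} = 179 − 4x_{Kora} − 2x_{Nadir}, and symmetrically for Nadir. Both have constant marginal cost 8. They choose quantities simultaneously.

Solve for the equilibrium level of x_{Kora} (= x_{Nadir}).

17.1

Mine Kora's profit: π = x_{Kora}(179 − 4x_{Kora} − 2x_{Nadir}) − 8x_{Kora}.
∂π/∂x_{Kora} = 171 − 8x_{Kora} − 2x_{Nadir} = 0 ⇒ x_{Kora} = 21.375 − 0.25x_{Nadir}.
Setting x_{Kora} = x_{Nadir} in the reaction function: x_{Kora} = 21.375 − 0.25x_{Kora}, so x_{Kora} = 21.375 / 1.25 = 17.1.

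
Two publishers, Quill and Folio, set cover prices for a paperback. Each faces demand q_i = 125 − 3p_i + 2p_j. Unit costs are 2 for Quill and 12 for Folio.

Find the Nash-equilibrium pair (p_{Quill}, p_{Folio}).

Quill's profit: π = (p_{Quill} − 2)(125 − 3p_{Quill} + 2p_{Folio}).
∂π/∂p_{Quill} = 131 − 6p_{Quill} + 2p_{Folio} = 0 ⇒ p_{Quill} = 131/6 + (1/3)p_{Folio}.
Similarly p_{Folio} = 161/6 + (1/3)p_{Quill}.
Solving the two reaction functions simultaneously: (1 − (1/3)(1/3))p_{Quill} = 131/6 + (1/3)·(161/6), so (8/9)p_{Quill} = 277/9 and p_{Quill} = 34.625.
Then p_{Folio} = 161/6 + (1/3)·34.625 = 38.375.

34.625, 38.375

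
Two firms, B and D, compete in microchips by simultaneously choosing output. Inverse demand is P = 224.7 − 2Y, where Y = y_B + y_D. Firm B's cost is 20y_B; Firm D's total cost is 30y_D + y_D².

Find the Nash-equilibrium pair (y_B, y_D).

Firm B's profit: π = y_B(224.7 − 2(y_B + y_D)) − 20y_B.
∂π/∂y_B = 204.7 − 4y_B − 2y_D = 0, so y_B = 51.175 − 0.5y_D.
For D: ∂π/∂y_D = 194.7 − 6y_D − 2y_B = 0 ⇒ y_D = 32.45 − (1/3)y_B.
Substituting the second reaction function into the first: y_B = 51.175 − 0.5(32.45 − (1/3)y_B), which gives (5/6)y_B = 34.95 ⇒ y_B = 41.94.
Then y_D = 32.45 − (1/3)·41.94 = 18.47.

41.94, 18.47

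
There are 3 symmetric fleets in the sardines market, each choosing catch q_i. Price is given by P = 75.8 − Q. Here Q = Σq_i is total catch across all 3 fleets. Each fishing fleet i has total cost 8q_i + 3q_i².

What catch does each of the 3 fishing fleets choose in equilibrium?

6.78

A representative fishing fleet's profit is π_i = q_i(75.8 − Q) − 8q_i − 3q_i², with Q = q_i + Σ_{j≠i} q_j.
First-order condition: 67.8 − 8q_i − Σ_{j≠i} q_j = 0.
With identical fishing fleets, set every q_j = q: then 67.8 − 8q − 2q = 0, i.e. q = 67.8/10 = 6.78.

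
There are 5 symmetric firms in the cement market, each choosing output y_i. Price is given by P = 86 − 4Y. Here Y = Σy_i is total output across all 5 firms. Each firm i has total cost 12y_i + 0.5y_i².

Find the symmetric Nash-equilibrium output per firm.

A representative firm's profit is π_i = y_i(86 − 4Y) − 12y_i − 0.5y_i², with Y = y_i + Σ_{j≠i} y_j.
First-order condition: 74 − 9y_i − 4Σ_{j≠i} y_j = 0.
With identical firms, set every y_j = y: then 74 − 9y − 16y = 0, i.e. y = 74/25 = 2.96.

2.96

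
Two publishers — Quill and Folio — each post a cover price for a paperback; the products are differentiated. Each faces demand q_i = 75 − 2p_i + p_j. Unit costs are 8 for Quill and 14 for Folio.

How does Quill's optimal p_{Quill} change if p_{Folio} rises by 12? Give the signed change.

Quill's profit: π = (p_{Quill} − 8)(75 − 2p_{Quill} + p_{Folio}).
∂π/∂p_{Quill} = 91 − 4p_{Quill} + p_{Folio} = 0 ⇒ p_{Quill} = 22.75 + 0.25p_{Folio}.
The reaction-function slope is 0.25, so a 12-unit rise in p_{Folio} moves p_{Quill} by 0.25 × 12 = 3. Quill's best response rises — the actions are strategic complements.

3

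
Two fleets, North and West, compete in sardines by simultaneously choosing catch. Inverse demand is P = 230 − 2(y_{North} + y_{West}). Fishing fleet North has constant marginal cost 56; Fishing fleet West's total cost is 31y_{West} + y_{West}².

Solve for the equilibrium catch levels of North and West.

32.3, 22.4

Fishing fleet North's profit: π = y_{North}(230 − 2(y_{North} + y_{West})) − 56y_{North}.
∂π/∂y_{North} = 174 − 4y_{North} − 2y_{West} = 0, so y_{North} = 43.5 − 0.5y_{West}.
For West: ∂π/∂y_{West} = 199 − 6y_{West} − 2y_{North} = 0 ⇒ y_{West} = 199/6 − (1/3)y_{North}.
Plugging y_{West} into North's best response: y_{North} = 43.5 − 0.5(199/6 − (1/3)y_{North}) ⇒ (5/6)y_{North} = 323/12, so y_{North} = 32.3.
Then y_{West} = 199/6 − (1/3)·32.3 = 22.4.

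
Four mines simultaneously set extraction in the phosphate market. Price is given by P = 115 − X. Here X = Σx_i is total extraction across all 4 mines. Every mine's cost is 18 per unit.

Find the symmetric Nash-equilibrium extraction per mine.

A representative mine's profit is π_i = x_i(115 − X) − 18x_i, with X = x_i + Σ_{j≠i} x_j.
First-order condition: 97 − 2x_i − Σ_{j≠i} x_j = 0.
Imposing symmetry (x_j = x for all j) turns Σ_{j≠i} x_j into 3x, so 97 = 5x and x = 19.4.

19.4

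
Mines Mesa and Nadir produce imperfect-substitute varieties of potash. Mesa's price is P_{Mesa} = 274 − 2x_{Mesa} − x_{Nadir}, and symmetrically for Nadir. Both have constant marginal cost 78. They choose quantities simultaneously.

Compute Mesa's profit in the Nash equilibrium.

3073.28

Mine Mesa's profit: π = x_{Mesa}(274 − 2x_{Mesa} − x_{Nadir}) − 78x_{Mesa}.
∂π/∂x_{Mesa} = 196 − 4x_{Mesa} − x_{Nadir} = 0 ⇒ x_{Mesa} = 49 − 0.25x_{Nadir}.
The game is symmetric, so in equilibrium x_{Nadir} = x_{Mesa}: the reaction function gives 1.25x_{Mesa} = 49, hence x_{Mesa} = 39.2.
P_{Mesa} = 274 − 2·39.2 − 39.2 = 156.4.
Profit = (156.4 − 78)·39.2 = 3073.28.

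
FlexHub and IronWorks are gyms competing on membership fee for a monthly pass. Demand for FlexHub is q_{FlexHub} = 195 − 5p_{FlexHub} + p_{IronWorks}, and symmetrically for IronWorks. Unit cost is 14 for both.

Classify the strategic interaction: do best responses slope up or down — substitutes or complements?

strategic complements

FlexHub's profit: π = (p_{FlexHub} − 14)(195 − 5p_{FlexHub} + p_{IronWorks}).
∂π/∂p_{FlexHub} = 265 − 10p_{FlexHub} + p_{IronWorks} = 0 ⇒ p_{FlexHub} = 26.5 + 0.1p_{IronWorks}.
The best-response slope dp_{FlexHub}/dp_{IronWorks} = 0.1 > 0: the reaction function is upward-sloping, so the choices are strategic complements.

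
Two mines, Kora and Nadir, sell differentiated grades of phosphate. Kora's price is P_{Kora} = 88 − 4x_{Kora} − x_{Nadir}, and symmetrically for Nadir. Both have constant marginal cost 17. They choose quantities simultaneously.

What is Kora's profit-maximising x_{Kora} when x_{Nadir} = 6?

8.125

Mine Kora's profit: π = x_{Kora}(88 − 4x_{Kora} − x_{Nadir}) − 17x_{Kora}.
∂π/∂x_{Kora} = 71 − 8x_{Kora} − x_{Nadir} = 0 ⇒ x_{Kora} = 8.875 − 0.125x_{Nadir}.
At x_{Nadir} = 6: x_{Kora} = 8.875 − 0.125·6 = 8.125.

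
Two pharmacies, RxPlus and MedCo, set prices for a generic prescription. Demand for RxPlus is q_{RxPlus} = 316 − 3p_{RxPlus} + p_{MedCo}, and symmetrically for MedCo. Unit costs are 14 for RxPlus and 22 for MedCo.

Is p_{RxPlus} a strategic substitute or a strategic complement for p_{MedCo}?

strategic complements

RxPlus's profit: π = (p_{RxPlus} − 14)(316 − 3p_{RxPlus} + p_{MedCo}).
∂π/∂p_{RxPlus} = 358 − 6p_{RxPlus} + p_{MedCo} = 0 ⇒ p_{RxPlus} = 179/3 + (1/6)p_{MedCo}.
The best-response slope dp_{RxPlus}/dp_{MedCo} = 1/6 > 0: the reaction function is upward-sloping, so the choices are strategic complements.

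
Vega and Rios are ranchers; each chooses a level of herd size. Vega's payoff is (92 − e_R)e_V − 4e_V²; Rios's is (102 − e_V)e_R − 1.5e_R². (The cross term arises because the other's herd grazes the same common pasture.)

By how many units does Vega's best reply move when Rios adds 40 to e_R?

-5

Expanding Vega's payoff: 92e_V − e_Re_V − 4e_V².
∂π/∂e_V = 92 − e_R − 8e_V = 0, so e_V = 11.5 − 0.125e_R.
The reaction-function slope is −0.125, so a 40-unit rise in e_R moves e_V by −0.125 × 40 = −5. Vega's best response falls — the actions are strategic substitutes.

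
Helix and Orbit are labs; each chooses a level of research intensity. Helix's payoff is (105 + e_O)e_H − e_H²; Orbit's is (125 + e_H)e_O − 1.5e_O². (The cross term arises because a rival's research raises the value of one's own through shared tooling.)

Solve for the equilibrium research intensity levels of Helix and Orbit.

Expanding Helix's payoff: 105e_H + e_Oe_H − e_H².
∂π/∂e_H = 105 + e_O − 2e_H = 0, so e_H = 52.5 + 0.5e_O.
Likewise for Orbit: e_O = 125/3 + (1/3)e_H.
Substituting the second reaction function into the first: e_H = 52.5 + 0.5(125/3 + (1/3)e_H), which gives (5/6)e_H = 220/3 ⇒ e_H = 88.
Then e_O = 125/3 + (1/3)·88 = 71.

88, 71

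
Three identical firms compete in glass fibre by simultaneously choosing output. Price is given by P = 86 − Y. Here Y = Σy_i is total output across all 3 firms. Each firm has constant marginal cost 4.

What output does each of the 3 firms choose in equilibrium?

A representative firm's profit is π_i = y_i(86 − Y) − 4y_i, with Y = y_i + Σ_{j≠i} y_j.
First-order condition: 82 − 2y_i − Σ_{j≠i} y_j = 0.
In a symmetric equilibrium every firm chooses the same y, so Σ_{j≠i} y_j = 2y. The condition becomes 82 − 4y = 0, giving y = 82/4 = 20.5.

20.5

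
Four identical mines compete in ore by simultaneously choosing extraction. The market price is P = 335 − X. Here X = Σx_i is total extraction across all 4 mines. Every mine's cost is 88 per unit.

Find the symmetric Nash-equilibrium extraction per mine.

49.4

A representative mine's profit is π_i = x_i(335 − X) − 88x_i, with X = x_i + Σ_{j≠i} x_j.
First-order condition: 247 − 2x_i − Σ_{j≠i} x_j = 0.
Imposing symmetry (x_j = x for all j) turns Σ_{j≠i} x_j into 3x, so 247 = 5x and x = 49.4.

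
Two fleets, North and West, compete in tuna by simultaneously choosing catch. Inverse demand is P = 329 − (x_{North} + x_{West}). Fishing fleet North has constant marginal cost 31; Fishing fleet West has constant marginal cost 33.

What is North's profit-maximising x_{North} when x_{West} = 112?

93

Fishing fleet North's profit: π = x_{North}(329 − (x_{North} + x_{West})) − 31x_{North}.
∂π/∂x_{North} = 298 − 2x_{North} − x_{West} = 0, so x_{North} = 149 − 0.5x_{West}.
At x_{West} = 112: x_{North} = 149 − 0.5·112 = 93.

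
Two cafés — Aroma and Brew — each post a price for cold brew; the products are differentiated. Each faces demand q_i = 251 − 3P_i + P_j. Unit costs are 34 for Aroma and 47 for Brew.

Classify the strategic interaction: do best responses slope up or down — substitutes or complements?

strategic complements

Aroma's profit: π = (P_{Aroma} − 34)(251 − 3P_{Aroma} + P_{Brew}).
∂π/∂P_{Aroma} = 353 − 6P_{Aroma} + P_{Brew} = 0 ⇒ P_{Aroma} = 353/6 + (1/6)P_{Brew}.
The best-response slope dP_{Aroma}/dP_{Brew} = 1/6 > 0: the reaction function is upward-sloping, so the choices are strategic complements.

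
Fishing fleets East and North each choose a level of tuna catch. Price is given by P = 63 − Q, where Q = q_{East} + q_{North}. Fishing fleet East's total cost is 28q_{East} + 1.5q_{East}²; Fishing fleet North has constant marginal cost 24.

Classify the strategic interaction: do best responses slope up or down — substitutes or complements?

strategic substitutes

Fishing fleet East's profit: π = q_{East}(63 − (q_{East} + q_{North})) − 28q_{East} − 1.5q_{East}².
∂π/∂q_{East} = 35 − 5q_{East} − q_{North} = 0, so q_{East} = 7 − 0.2q_{North}.
The best-response slope dq_{East}/dq_{North} = −0.2 < 0: the reaction function is downward-sloping, so the choices are strategic substitutes.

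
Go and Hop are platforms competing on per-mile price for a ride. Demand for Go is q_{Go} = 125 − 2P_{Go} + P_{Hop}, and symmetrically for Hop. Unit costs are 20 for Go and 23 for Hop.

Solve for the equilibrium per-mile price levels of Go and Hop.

55.4, 56.6

Go's profit: π = (P_{Go} − 20)(125 − 2P_{Go} + P_{Hop}).
∂π/∂P_{Go} = 165 − 4P_{Go} + P_{Hop} = 0 ⇒ P_{Go} = 41.25 + 0.25P_{Hop}.
Similarly P_{Hop} = 42.75 + 0.25P_{Go}.
Substituting the second reaction function into the first: P_{Go} = 41.25 + 0.25(42.75 + 0.25P_{Go}), which gives 0.9375P_{Go} = 51.9375 ⇒ P_{Go} = 55.4.
Then P_{Hop} = 42.75 + 0.25·55.4 = 56.6.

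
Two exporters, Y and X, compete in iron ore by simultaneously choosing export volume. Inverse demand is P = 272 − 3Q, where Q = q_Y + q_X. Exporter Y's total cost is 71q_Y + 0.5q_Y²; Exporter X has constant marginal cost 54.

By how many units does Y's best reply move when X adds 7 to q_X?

Exporter Y's profit: π = q_Y(272 − 3(q_Y + q_X)) − 71q_Y − 0.5q_Y².
∂π/∂q_Y = 201 − 7q_Y − 3q_X = 0, so q_Y = 201/7 − (3/7)q_X.
The reaction-function slope is −3/7, so a 7-unit rise in q_X moves q_Y by −3/7 × 7 = −3. Y's best response falls — the actions are strategic substitutes.

-3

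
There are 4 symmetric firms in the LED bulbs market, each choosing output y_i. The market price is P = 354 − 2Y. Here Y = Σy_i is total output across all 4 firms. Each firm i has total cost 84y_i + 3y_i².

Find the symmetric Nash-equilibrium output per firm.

16.875

A representative firm's profit is π_i = y_i(354 − 2Y) − 84y_i − 3y_i², with Y = y_i + Σ_{j≠i} y_j.
First-order condition: 270 − 10y_i − 2Σ_{j≠i} y_j = 0.
In a symmetric equilibrium every firm chooses the same y, so Σ_{j≠i} y_j = 3y. The condition becomes 270 − 16y = 0, giving y = 270/16 = 16.875.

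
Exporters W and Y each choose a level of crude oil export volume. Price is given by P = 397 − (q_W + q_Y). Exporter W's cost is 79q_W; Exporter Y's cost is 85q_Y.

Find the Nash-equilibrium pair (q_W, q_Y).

Exporter W's profit: π = q_W(397 − (q_W + q_Y)) − 79q_W.
∂π/∂q_W = 318 − 2q_W − q_Y = 0, so q_W = 159 − 0.5q_Y.
By the same steps for Y: q_Y = 156 − 0.5q_W.
Substituting the second reaction function into the first: q_W = 159 − 0.5(156 − 0.5q_W), which gives 0.75q_W = 81 ⇒ q_W = 108.
Then q_Y = 156 − 0.5·108 = 102.

108, 102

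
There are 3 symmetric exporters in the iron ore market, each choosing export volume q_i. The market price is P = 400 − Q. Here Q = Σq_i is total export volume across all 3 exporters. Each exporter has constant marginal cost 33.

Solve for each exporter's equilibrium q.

91.75

A representative exporter's profit is π_i = q_i(400 − Q) − 33q_i, with Q = q_i + Σ_{j≠i} q_j.
First-order condition: 367 − 2q_i − Σ_{j≠i} q_j = 0.
Imposing symmetry (q_j = q for all j) turns Σ_{j≠i} q_j into 2q, so 367 = 4q and q = 91.75.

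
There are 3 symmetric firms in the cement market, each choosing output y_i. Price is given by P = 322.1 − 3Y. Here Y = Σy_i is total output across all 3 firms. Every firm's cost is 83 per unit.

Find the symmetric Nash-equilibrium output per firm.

19.925

A representative firm's profit is π_i = y_i(322.1 − 3Y) − 83y_i, with Y = y_i + Σ_{j≠i} y_j.
First-order condition: 239.1 − 6y_i − 3Σ_{j≠i} y_j = 0.
With identical firms, set every y_j = y: then 239.1 − 6y − 6y = 0, i.e. y = 239.1/12 = 19.925.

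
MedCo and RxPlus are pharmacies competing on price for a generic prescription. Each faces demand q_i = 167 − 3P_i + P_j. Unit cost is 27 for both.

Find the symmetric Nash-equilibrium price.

49.6

MedCo's profit: π = (P_{MedCo} − 27)(167 − 3P_{MedCo} + P_{RxPlus}).
∂π/∂P_{MedCo} = 248 − 6P_{MedCo} + P_{RxPlus} = 0 ⇒ P_{MedCo} = 124/3 + (1/6)P_{RxPlus}.
By symmetry P_{RxPlus} = P_{MedCo}; substituting into the reaction function, (5/6)P_{MedCo} = 124/3 and P_{MedCo} = 49.6.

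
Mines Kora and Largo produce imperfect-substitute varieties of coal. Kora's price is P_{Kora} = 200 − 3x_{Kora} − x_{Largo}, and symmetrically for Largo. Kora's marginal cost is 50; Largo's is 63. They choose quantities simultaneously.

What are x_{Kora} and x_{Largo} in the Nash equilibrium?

21.8, 19.2

Mine Kora's profit: π = x_{Kora}(200 − 3x_{Kora} − x_{Largo}) − 50x_{Kora}.
∂π/∂x_{Kora} = 150 − 6x_{Kora} − x_{Largo} = 0 ⇒ x_{Kora} = 25 − (1/6)x_{Largo}.
Similarly x_{Largo} = 137/6 − (1/6)x_{Kora}.
Plugging x_{Largo} into Kora's best response: x_{Kora} = 25 − (1/6)(137/6 − (1/6)x_{Kora}) ⇒ (35/36)x_{Kora} = 763/36, so x_{Kora} = 21.8.
Then x_{Largo} = 137/6 − (1/6)·21.8 = 19.2.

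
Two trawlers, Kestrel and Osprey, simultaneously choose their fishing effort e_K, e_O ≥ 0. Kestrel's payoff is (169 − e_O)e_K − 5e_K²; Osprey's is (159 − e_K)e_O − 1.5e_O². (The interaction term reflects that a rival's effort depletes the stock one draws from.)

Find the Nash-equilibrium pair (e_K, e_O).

Expanding Kestrel's payoff: 169e_K − e_Oe_K − 5e_K².
∂π/∂e_K = 169 − e_O − 10e_K = 0, so e_K = 16.9 − 0.1e_O.
Likewise for Osprey: e_O = 53 − (1/3)e_K.
Solving the two reaction functions simultaneously: (1 − (−0.1)(−1/3))e_K = 16.9 − 0.1·53, so (29/30)e_K = 11.6 and e_K = 12.
Then e_O = 53 − (1/3)·12 = 49.

12, 49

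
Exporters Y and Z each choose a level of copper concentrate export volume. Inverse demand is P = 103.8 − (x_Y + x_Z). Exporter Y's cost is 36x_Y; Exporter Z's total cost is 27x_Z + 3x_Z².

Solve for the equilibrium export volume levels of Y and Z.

Exporter Y's profit: π = x_Y(103.8 − (x_Y + x_Z)) − 36x_Y.
∂π/∂x_Y = 67.8 − 2x_Y − x_Z = 0, so x_Y = 33.9 − 0.5x_Z.
For Z: ∂π/∂x_Z = 76.8 − 8x_Z − x_Y = 0 ⇒ x_Z = 9.6 − 0.125x_Y.
Plugging x_Z into Y's best response: x_Y = 33.9 − 0.5(9.6 − 0.125x_Y) ⇒ 0.9375x_Y = 29.1, so x_Y = 31.04.
Then x_Z = 9.6 − 0.125·31.04 = 5.72.

31.04, 5.72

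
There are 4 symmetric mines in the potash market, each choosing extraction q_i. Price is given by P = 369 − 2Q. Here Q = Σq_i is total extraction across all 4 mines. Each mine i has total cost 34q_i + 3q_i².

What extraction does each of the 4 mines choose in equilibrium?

20.9375

A representative mine's profit is π_i = q_i(369 − 2Q) − 34q_i − 3q_i², with Q = q_i + Σ_{j≠i} q_j.
First-order condition: 335 − 10q_i − 2Σ_{j≠i} q_j = 0.
Imposing symmetry (q_j = q for all j) turns Σ_{j≠i} q_j into 3q, so 335 = 16q and q = 20.9375.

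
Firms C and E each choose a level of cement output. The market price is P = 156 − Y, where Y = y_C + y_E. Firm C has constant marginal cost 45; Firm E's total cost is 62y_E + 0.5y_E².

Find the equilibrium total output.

63.2

Firm C's profit: π = y_C(156 − (y_C + y_E)) − 45y_C.
∂π/∂y_C = 111 − 2y_C − y_E = 0, so y_C = 55.5 − 0.5y_E.
For E: ∂π/∂y_E = 94 − 3y_E − y_C = 0 ⇒ y_E = 94/3 − (1/3)y_C.
Solving the two reaction functions simultaneously: (1 − (−0.5)(−1/3))y_C = 55.5 − 0.5·(94/3), so (5/6)y_C = 239/6 and y_C = 47.8.
Then y_E = 94/3 − (1/3)·47.8 = 15.4.
Total output: 47.8 + 15.4 = 63.2.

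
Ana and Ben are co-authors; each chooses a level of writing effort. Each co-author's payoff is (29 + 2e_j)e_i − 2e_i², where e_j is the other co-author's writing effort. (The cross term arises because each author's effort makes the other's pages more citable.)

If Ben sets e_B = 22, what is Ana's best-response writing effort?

18.25

Ana's payoff is (29 + 2e_B)e_A − 2e_A².
∂π/∂e_A = 29 + 2e_B − 4e_A = 0, so e_A = 7.25 + 0.5e_B.
At e_B = 22: e_A = 7.25 + 0.5·22 = 18.25.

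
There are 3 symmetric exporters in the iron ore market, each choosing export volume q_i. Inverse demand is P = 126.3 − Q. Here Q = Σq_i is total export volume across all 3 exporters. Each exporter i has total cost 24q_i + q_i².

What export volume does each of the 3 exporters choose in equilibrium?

17.05

A representative exporter's profit is π_i = q_i(126.3 − Q) − 24q_i − q_i², with Q = q_i + Σ_{j≠i} q_j.
First-order condition: 102.3 − 4q_i − Σ_{j≠i} q_j = 0.
Imposing symmetry (q_j = q for all j) turns Σ_{j≠i} q_j into 2q, so 102.3 = 6q and q = 17.05.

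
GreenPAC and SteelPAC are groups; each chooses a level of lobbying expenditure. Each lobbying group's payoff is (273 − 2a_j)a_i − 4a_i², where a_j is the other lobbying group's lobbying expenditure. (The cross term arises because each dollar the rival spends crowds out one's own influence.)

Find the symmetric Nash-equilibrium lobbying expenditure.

GreenPAC's payoff is (273 − 2a_S)a_G − 4a_G².
∂π/∂a_G = 273 − 2a_S − 8a_G = 0, so a_G = 34.125 − 0.25a_S.
Setting a_G = a_S in the reaction function: a_G = 34.125 − 0.25a_G, so a_G = 34.125 / 1.25 = 27.3.

27.3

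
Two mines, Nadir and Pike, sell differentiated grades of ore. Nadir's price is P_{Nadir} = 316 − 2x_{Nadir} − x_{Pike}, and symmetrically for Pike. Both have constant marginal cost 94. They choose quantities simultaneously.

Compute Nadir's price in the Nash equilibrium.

Mine Nadir's profit: π = x_{Nadir}(316 − 2x_{Nadir} − x_{Pike}) − 94x_{Nadir}.
∂π/∂x_{Nadir} = 222 − 4x_{Nadir} − x_{Pike} = 0 ⇒ x_{Nadir} = 55.5 − 0.25x_{Pike}.
By symmetry x_{Pike} = x_{Nadir}; substituting into the reaction function, 1.25x_{Nadir} = 55.5 and x_{Nadir} = 44.4.
P_{Nadir} = 316 − 2·44.4 − 44.4 = 182.8.

182.8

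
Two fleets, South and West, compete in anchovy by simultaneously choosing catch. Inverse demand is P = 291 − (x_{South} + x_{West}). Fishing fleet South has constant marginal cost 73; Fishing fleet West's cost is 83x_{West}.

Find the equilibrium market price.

149

Fishing fleet South's profit: π = x_{South}(291 − (x_{South} + x_{West})) − 73x_{South}.
∂π/∂x_{South} = 218 − 2x_{South} − x_{West} = 0, so x_{South} = 109 − 0.5x_{West}.
By the same steps for West: x_{West} = 104 − 0.5x_{South}.
Solving the two reaction functions simultaneously: (1 − (−0.5)(−0.5))x_{South} = 109 − 0.5·104, so 0.75x_{South} = 57 and x_{South} = 76.
Then x_{West} = 104 − 0.5·76 = 66.
Equilibrium price: P = 291 − 142 = 149.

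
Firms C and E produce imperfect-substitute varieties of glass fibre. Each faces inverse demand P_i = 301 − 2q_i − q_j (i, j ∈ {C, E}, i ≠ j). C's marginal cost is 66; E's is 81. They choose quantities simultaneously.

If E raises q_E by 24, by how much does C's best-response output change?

-6

Firm C's profit: π = q_C(301 − 2q_C − q_E) − 66q_C.
∂π/∂q_C = 235 − 4q_C − q_E = 0 ⇒ q_C = 58.75 − 0.25q_E.
The reaction-function slope is −0.25, so a 24-unit rise in q_E moves q_C by −0.25 × 24 = −6. C's best response falls — the actions are strategic substitutes.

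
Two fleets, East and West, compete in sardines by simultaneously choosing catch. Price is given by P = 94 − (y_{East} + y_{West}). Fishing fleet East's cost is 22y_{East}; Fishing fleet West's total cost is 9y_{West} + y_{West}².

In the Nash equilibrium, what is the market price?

Fishing fleet East's profit: π = y_{East}(94 − (y_{East} + y_{West})) − 22y_{East}.
∂π/∂y_{East} = 72 − 2y_{East} − y_{West} = 0, so y_{East} = 36 − 0.5y_{West}.
For West: ∂π/∂y_{West} = 85 − 4y_{West} − y_{East} = 0 ⇒ y_{West} = 21.25 − 0.25y_{East}.
Plugging y_{West} into East's best response: y_{East} = 36 − 0.5(21.25 − 0.25y_{East}) ⇒ 0.875y_{East} = 25.375, so y_{East} = 29.
Then y_{West} = 21.25 − 0.25·29 = 14.
Equilibrium price: P = 94 − 43 = 51.

51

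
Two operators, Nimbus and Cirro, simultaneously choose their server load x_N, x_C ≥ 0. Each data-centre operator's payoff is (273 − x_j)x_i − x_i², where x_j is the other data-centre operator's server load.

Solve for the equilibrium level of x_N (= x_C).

Nimbus's payoff is (273 − x_C)x_N − x_N².
∂π/∂x_N = 273 − x_C − 2x_N = 0, so x_N = 136.5 − 0.5x_C.
Setting x_N = x_C in the reaction function: x_N = 136.5 − 0.5x_N, so x_N = 136.5 / 1.5 = 91.

91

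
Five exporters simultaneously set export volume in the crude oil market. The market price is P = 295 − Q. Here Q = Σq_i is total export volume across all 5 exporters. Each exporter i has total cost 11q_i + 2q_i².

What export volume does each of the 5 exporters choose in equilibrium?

A representative exporter's profit is π_i = q_i(295 − Q) − 11q_i − 2q_i², with Q = q_i + Σ_{j≠i} q_j.
First-order condition: 284 − 6q_i − Σ_{j≠i} q_j = 0.
In a symmetric equilibrium every exporter chooses the same q, so Σ_{j≠i} q_j = 4q. The condition becomes 284 − 10q = 0, giving q = 284/10 = 28.4.

28.4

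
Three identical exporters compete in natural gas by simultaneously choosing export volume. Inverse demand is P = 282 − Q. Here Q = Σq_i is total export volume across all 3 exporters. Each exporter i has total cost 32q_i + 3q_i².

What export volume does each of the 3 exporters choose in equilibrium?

25

A representative exporter's profit is π_i = q_i(282 − Q) − 32q_i − 3q_i², with Q = q_i + Σ_{j≠i} q_j.
First-order condition: 250 − 8q_i − Σ_{j≠i} q_j = 0.
In a symmetric equilibrium every exporter chooses the same q, so Σ_{j≠i} q_j = 2q. The condition becomes 250 − 10q = 0, giving q = 250/10 = 25.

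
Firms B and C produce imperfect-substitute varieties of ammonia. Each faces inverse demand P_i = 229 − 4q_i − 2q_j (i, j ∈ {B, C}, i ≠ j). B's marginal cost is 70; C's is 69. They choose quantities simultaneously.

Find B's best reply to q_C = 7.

Firm B's profit: π = q_B(229 − 4q_B − 2q_C) − 70q_B.
∂π/∂q_B = 159 − 8q_B − 2q_C = 0 ⇒ q_B = 19.875 − 0.25q_C.
At q_C = 7: q_B = 19.875 − 0.25·7 = 18.125.

18.125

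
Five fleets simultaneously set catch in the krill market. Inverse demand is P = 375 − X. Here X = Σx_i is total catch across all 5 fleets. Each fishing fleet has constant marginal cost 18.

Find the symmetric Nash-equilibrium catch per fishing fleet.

59.5

A representative fishing fleet's profit is π_i = x_i(375 − X) − 18x_i, with X = x_i + Σ_{j≠i} x_j.
First-order condition: 357 − 2x_i − Σ_{j≠i} x_j = 0.
With identical fishing fleets, set every x_j = x: then 357 − 2x − 4x = 0, i.e. x = 357/6 = 59.5.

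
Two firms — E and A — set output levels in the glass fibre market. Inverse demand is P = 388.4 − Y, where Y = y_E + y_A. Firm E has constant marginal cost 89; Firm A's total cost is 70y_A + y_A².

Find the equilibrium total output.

173.8

Firm E's profit: π = y_E(388.4 − (y_E + y_A)) − 89y_E.
∂π/∂y_E = 299.4 − 2y_E − y_A = 0, so y_E = 149.7 − 0.5y_A.
For A: ∂π/∂y_A = 318.4 − 4y_A − y_E = 0 ⇒ y_A = 79.6 − 0.25y_E.
Plugging y_A into E's best response: y_E = 149.7 − 0.5(79.6 − 0.25y_E) ⇒ 0.875y_E = 109.9, so y_E = 125.6.
Then y_A = 79.6 − 0.25·125.6 = 48.2.
Total output: 125.6 + 48.2 = 173.8.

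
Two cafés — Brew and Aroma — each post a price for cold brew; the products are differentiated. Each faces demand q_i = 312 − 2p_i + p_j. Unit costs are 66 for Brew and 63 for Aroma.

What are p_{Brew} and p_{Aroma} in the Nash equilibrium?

Brew's profit: π = (p_{Brew} − 66)(312 − 2p_{Brew} + p_{Aroma}).
∂π/∂p_{Brew} = 444 − 4p_{Brew} + p_{Aroma} = 0 ⇒ p_{Brew} = 111 + 0.25p_{Aroma}.
Similarly p_{Aroma} = 109.5 + 0.25p_{Brew}.
Substituting the second reaction function into the first: p_{Brew} = 111 + 0.25(109.5 + 0.25p_{Brew}), which gives 0.9375p_{Brew} = 138.375 ⇒ p_{Brew} = 147.6.
Then p_{Aroma} = 109.5 + 0.25·147.6 = 146.4.

147.6, 146.4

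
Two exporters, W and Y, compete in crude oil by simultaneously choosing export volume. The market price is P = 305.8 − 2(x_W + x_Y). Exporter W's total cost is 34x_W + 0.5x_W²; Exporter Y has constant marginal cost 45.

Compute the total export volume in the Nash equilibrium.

Exporter W's profit: π = x_W(305.8 − 2(x_W + x_Y)) − 34x_W − 0.5x_W².
∂π/∂x_W = 271.8 − 5x_W − 2x_Y = 0, so x_W = 54.36 − 0.4x_Y.
For Y: ∂π/∂x_Y = 260.8 − 4x_Y − 2x_W = 0 ⇒ x_Y = 65.2 − 0.5x_W.
Solving the two reaction functions simultaneously: (1 − (−0.4)(−0.5))x_W = 54.36 − 0.4·65.2, so 0.8x_W = 28.28 and x_W = 35.35.
Then x_Y = 65.2 − 0.5·35.35 = 47.525.
Total export volume: 35.35 + 47.525 = 82.875.

82.875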